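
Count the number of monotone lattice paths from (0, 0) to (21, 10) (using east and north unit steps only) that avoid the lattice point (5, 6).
Number of paths = 42113775

Total paths from (0, 0) to (21, 10): C(31, 21) = 44352165. Paths through (5, 6): (paths (0, 0) → (5, 6)) × (paths (5, 6) → (21, 10)) = C(11, 5) · C(20, 16) = 462 · 4845 = 2238390. Avoidance count = 44352165 − 2238390 = 42113775.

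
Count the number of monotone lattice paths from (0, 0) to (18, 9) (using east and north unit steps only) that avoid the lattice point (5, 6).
Number of paths = 4428105

Total paths from (0, 0) to (18, 9): C(27, 18) = 4686825. Paths through (5, 6): (paths (0, 0) → (5, 6)) × (paths (5, 6) → (18, 9)) = C(11, 5) · C(16, 13) = 462 · 560 = 258720. Avoidance count = 4686825 − 258720 = 4428105.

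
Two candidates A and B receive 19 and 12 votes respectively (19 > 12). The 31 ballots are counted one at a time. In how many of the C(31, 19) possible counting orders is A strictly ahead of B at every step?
Strict-lead orderings = 31865925

Total orderings of the 31 votes with 19 for A: C(31, 19) = 141120525. By the Bertrand ballot formula (Cycle Lemma / reflection principle), the number of orderings in which A is strictly ahead of B throughout is (p − q)/(p + q) · C(p + q, p) = (19 − 12)/(19 + 12) · 141120525 = 31865925.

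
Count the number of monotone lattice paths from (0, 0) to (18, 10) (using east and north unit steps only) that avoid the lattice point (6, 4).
Number of paths = 9224670

Total paths from (0, 0) to (18, 10): C(28, 18) = 13123110. Paths through (6, 4): (paths (0, 0) → (6, 4)) × (paths (6, 4) → (18, 10)) = C(10, 6) · C(18, 12) = 210 · 18564 = 3898440. Avoidance count = 13123110 − 3898440 = 9224670.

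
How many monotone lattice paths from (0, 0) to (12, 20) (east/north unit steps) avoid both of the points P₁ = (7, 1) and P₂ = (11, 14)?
Number of paths = 194384288

Inclusion–exclusion. Total paths: C(32, 12) = 225792840. Through P₁: C(8, 7)·C(24, 5) = 340032. Through P₂: C(25, 11)·C(7, 1) = 31201800. Since P₁ is strictly southwest of P₂, a monotone path through both must visit P₁ then P₂; paths through both = C(8, 7)·C(17, 4)·C(7, 1) = 133280. Avoid both = 225792840 − 340032 − 31201800 + 133280 = 194384288.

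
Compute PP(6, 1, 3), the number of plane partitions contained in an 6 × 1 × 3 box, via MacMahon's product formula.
PP(6, 1, 3) = 84

Evaluate the triple product over i = 1..6, j = 1..1, k = 1..3. The factors are (2/1) · (3/2) · (4/3) · (3/2) · (4/3) · (5/4) · (4/3) · (5/4) · … (18 factors total). The numerators and denominators telescope so the product is an integer; carrying out the multiplication exactly gives PP(6, 1, 3) = 84.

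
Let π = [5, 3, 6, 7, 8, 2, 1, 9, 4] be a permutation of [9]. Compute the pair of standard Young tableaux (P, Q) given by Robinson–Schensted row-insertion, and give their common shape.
P = [1, 4, 7, 8, 9] / [2, 6] / [3] / [5];  Q = [1, 3, 4, 5, 8] / [2, 9] / [6] / [7];  common shape = (5, 2, 1, 1)

Row-insert the values π_1, π_2, … into P one at a time, bumping the leftmost entry strictly greater than the inserted value down to the next row. The recording tableau Q records, in position (i, j), the step at which that cell was added to P.
  Insert 5 (step 1): P = [5];  Q = [1]
  Insert 3 (step 2): P = [3] / [5];  Q = [1] / [2]
  Insert 6 (step 3): P = [3, 6] / [5];  Q = [1, 3] / [2]
  Insert 7 (step 4): P = [3, 6, 7] / [5];  Q = [1, 3, 4] / [2]
  Insert 8 (step 5): P = [3, 6, 7, 8] / [5];  Q = [1, 3, 4, 5] / [2]
  Insert 2 (step 6): P = [2, 6, 7, 8] / [3] / [5];  Q = [1, 3, 4, 5] / [2] / [6]
  Insert 1 (step 7): P = [1, 6, 7, 8] / [2] / [3] / [5];  Q = [1, 3, 4, 5] / [2] / [6] / [7]
  Insert 9 (step 8): P = [1, 6, 7, 8, 9] / [2] / [3] / [5];  Q = [1, 3, 4, 5, 8] / [2] / [6] / [7]
  Insert 4 (step 9): P = [1, 4, 7, 8, 9] / [2, 6] / [3] / [5];  Q = [1, 3, 4, 5, 8] / [2, 9] / [6] / [7]
Final shape: (5, 2, 1, 1).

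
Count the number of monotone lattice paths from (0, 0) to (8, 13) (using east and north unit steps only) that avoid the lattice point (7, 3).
Number of paths = 202170

Total paths from (0, 0) to (8, 13): C(21, 8) = 203490. Paths through (7, 3): (paths (0, 0) → (7, 3)) × (paths (7, 3) → (8, 13)) = C(10, 7) · C(11, 1) = 120 · 11 = 1320. Avoidance count = 203490 − 1320 = 202170.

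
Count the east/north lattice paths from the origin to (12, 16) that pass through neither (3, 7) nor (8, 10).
Number of paths = 16809375

Inclusion–exclusion. Total paths: C(28, 12) = 30421755. Through P₁: C(10, 3)·C(18, 9) = 5834400. Through P₂: C(18, 8)·C(10, 4) = 9189180. Since P₁ is strictly southwest of P₂, a monotone path through both must visit P₁ then P₂; paths through both = C(10, 3)·C(8, 5)·C(10, 4) = 1411200. Avoid both = 30421755 − 5834400 − 9189180 + 1411200 = 16809375.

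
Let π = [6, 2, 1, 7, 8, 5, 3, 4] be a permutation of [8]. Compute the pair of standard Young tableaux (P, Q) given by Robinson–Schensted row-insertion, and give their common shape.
P = [1, 3, 4] / [2, 5, 8] / [6, 7];  Q = [1, 4, 5] / [2, 6, 8] / [3, 7];  common shape = (3, 3, 2)

Row-insert the values π_1, π_2, … into P one at a time, bumping the leftmost entry strictly greater than the inserted value down to the next row. The recording tableau Q records, in position (i, j), the step at which that cell was added to P.
  Insert 6 (step 1): P = [6];  Q = [1]
  Insert 2 (step 2): P = [2] / [6];  Q = [1] / [2]
  Insert 1 (step 3): P = [1] / [2] / [6];  Q = [1] / [2] / [3]
  Insert 7 (step 4): P = [1, 7] / [2] / [6];  Q = [1, 4] / [2] / [3]
  Insert 8 (step 5): P = [1, 7, 8] / [2] / [6];  Q = [1, 4, 5] / [2] / [3]
  Insert 5 (step 6): P = [1, 5, 8] / [2, 7] / [6];  Q = [1, 4, 5] / [2, 6] / [3]
  Insert 3 (step 7): P = [1, 3, 8] / [2, 5] / [6, 7];  Q = [1, 4, 5] / [2, 6] / [3, 7]
  Insert 4 (step 8): P = [1, 3, 4] / [2, 5, 8] / [6, 7];  Q = [1, 4, 5] / [2, 6, 8] / [3, 7]
Final shape: (3, 3, 2).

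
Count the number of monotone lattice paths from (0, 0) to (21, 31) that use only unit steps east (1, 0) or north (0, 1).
Number of paths = 191991813933920

A monotone lattice path from (0, 0) to (21, 31) consists of 21 east steps and 31 north steps in some order, so it is determined by which 21 of the 52 steps are east. The count is C(52, 21) = 191991813933920.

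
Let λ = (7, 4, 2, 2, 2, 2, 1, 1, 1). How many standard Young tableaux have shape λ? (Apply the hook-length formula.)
# SYT of shape (7, 4, 2, 2, 2, 2, 1, 1, 1) = 1015822080

Hook-length formula: f^λ = n! / Π hook(c), product over all cells c of the Young diagram. For λ = (7, 4, 2, 2, 2, 2, 1, 1, 1), n = 22 boxes. Hook lengths by row (left-to-right, top-to-bottom): [15, 11, 6, 5, 3, 2, 1]; [11, 7, 2, 1]; [8, 4]; [7, 3]; [6, 2]; [5, 1]; [3]; [2]; [1]. Product of hooks = 1106493696000. So f^λ = 22! / 1106493696000 = 1124000727777607680000 / 1106493696000 = 1015822080.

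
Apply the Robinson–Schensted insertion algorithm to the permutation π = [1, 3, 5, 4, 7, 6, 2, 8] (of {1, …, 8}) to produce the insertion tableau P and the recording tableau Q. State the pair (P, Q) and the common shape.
P = [1, 2, 4, 6, 8] / [3, 7] / [5];  Q = [1, 2, 3, 5, 8] / [4, 6] / [7];  common shape = (5, 2, 1)

Row-insert the values π_1, π_2, … into P one at a time, bumping the leftmost entry strictly greater than the inserted value down to the next row. The recording tableau Q records, in position (i, j), the step at which that cell was added to P.
  Insert 1 (step 1): P = [1];  Q = [1]
  Insert 3 (step 2): P = [1, 3];  Q = [1, 2]
  Insert 5 (step 3): P = [1, 3, 5];  Q = [1, 2, 3]
  Insert 4 (step 4): P = [1, 3, 4] / [5];  Q = [1, 2, 3] / [4]
  Insert 7 (step 5): P = [1, 3, 4, 7] / [5];  Q = [1, 2, 3, 5] / [4]
  Insert 6 (step 6): P = [1, 3, 4, 6] / [5, 7];  Q = [1, 2, 3, 5] / [4, 6]
  Insert 2 (step 7): P = [1, 2, 4, 6] / [3, 7] / [5];  Q = [1, 2, 3, 5] / [4, 6] / [7]
  Insert 8 (step 8): P = [1, 2, 4, 6, 8] / [3, 7] / [5];  Q = [1, 2, 3, 5, 8] / [4, 6] / [7]
Final shape: (5, 2, 1).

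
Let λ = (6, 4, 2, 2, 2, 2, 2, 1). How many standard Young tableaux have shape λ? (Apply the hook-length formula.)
# SYT of shape (6, 4, 2, 2, 2, 2, 2, 1) = 184606128

Hook-length formula: f^λ = n! / Π hook(c), product over all cells c of the Young diagram. For λ = (6, 4, 2, 2, 2, 2, 2, 1), n = 21 boxes. Hook lengths by row (left-to-right, top-to-bottom): [13, 11, 5, 4, 2, 1]; [10, 8, 2, 1]; [7, 5]; [6, 4]; [5, 3]; [4, 2]; [3, 1]; [1]. Product of hooks = 276756480000. So f^λ = 21! / 276756480000 = 51090942171709440000 / 276756480000 = 184606128.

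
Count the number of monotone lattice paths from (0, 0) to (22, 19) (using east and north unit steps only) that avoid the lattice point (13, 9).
Number of paths = 198712005440

Total paths from (0, 0) to (22, 19): C(41, 22) = 244662670200. Paths through (13, 9): (paths (0, 0) → (13, 9)) × (paths (13, 9) → (22, 19)) = C(22, 13) · C(19, 9) = 497420 · 92378 = 45950664760. Avoidance count = 244662670200 − 45950664760 = 198712005440.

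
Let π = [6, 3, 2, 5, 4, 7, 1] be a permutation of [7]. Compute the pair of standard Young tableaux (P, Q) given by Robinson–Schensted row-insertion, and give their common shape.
P = [1, 4, 7] / [2, 5] / [3] / [6];  Q = [1, 4, 6] / [2, 5] / [3] / [7];  common shape = (3, 2, 1, 1)

Row-insert the values π_1, π_2, … into P one at a time, bumping the leftmost entry strictly greater than the inserted value down to the next row. The recording tableau Q records, in position (i, j), the step at which that cell was added to P.
  Insert 6 (step 1): P = [6];  Q = [1]
  Insert 3 (step 2): P = [3] / [6];  Q = [1] / [2]
  Insert 2 (step 3): P = [2] / [3] / [6];  Q = [1] / [2] / [3]
  Insert 5 (step 4): P = [2, 5] / [3] / [6];  Q = [1, 4] / [2] / [3]
  Insert 4 (step 5): P = [2, 4] / [3, 5] / [6];  Q = [1, 4] / [2, 5] / [3]
  Insert 7 (step 6): P = [2, 4, 7] / [3, 5] / [6];  Q = [1, 4, 6] / [2, 5] / [3]
  Insert 1 (step 7): P = [1, 4, 7] / [2, 5] / [3] / [6];  Q = [1, 4, 6] / [2, 5] / [3] / [7]
Final shape: (3, 2, 1, 1).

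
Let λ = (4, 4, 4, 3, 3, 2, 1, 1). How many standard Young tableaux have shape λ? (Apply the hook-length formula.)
# SYT of shape (4, 4, 4, 3, 3, 2, 1, 1) = 581981400

Hook-length formula: f^λ = n! / Π hook(c), product over all cells c of the Young diagram. For λ = (4, 4, 4, 3, 3, 2, 1, 1), n = 22 boxes. Hook lengths by row (left-to-right, top-to-bottom): [11, 8, 6, 3]; [10, 7, 5, 2]; [9, 6, 4, 1]; [7, 4, 2]; [6, 3, 1]; [4, 1]; [2]; [1]. Product of hooks = 1931334451200. So f^λ = 22! / 1931334451200 = 1124000727777607680000 / 1931334451200 = 581981400.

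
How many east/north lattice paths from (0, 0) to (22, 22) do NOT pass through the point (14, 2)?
Number of paths = 2103725991120

Total paths from (0, 0) to (22, 22): C(44, 22) = 2104098963720. Paths through (14, 2): (paths (0, 0) → (14, 2)) × (paths (14, 2) → (22, 22)) = C(16, 14) · C(28, 8) = 120 · 3108105 = 372972600. Avoidance count = 2104098963720 − 372972600 = 2103725991120.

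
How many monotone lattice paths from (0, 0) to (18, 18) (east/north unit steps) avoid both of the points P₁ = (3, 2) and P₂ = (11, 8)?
Number of paths = 5183838054

Inclusion–exclusion. Total paths: C(36, 18) = 9075135300. Through P₁: C(5, 3)·C(31, 15) = 3005401950. Through P₂: C(19, 11)·C(17, 7) = 1469918736. Since P₁ is strictly southwest of P₂, a monotone path through both must visit P₁ then P₂; paths through both = C(5, 3)·C(14, 8)·C(17, 7) = 584023440. Avoid both = 9075135300 − 3005401950 − 1469918736 + 584023440 = 5183838054.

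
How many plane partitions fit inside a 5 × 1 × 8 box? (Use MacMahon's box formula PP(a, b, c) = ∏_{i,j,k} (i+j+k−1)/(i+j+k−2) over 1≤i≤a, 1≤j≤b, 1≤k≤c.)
PP(5, 1, 8) = 1287

Evaluate the triple product over i = 1..5, j = 1..1, k = 1..8. The factors are (2/1) · (3/2) · (4/3) · (5/4) · (6/5) · (7/6) · (8/7) · (9/8) · … (40 factors total). The numerators and denominators telescope so the product is an integer; carrying out the multiplication exactly gives PP(5, 1, 8) = 1287.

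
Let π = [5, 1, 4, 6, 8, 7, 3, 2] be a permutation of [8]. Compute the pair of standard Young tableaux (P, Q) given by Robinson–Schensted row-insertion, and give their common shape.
P = [1, 2, 6, 7] / [3, 8] / [4] / [5];  Q = [1, 3, 4, 5] / [2, 6] / [7] / [8];  common shape = (4, 2, 1, 1)

Row-insert the values π_1, π_2, … into P one at a time, bumping the leftmost entry strictly greater than the inserted value down to the next row. The recording tableau Q records, in position (i, j), the step at which that cell was added to P.
  Insert 5 (step 1): P = [5];  Q = [1]
  Insert 1 (step 2): P = [1] / [5];  Q = [1] / [2]
  Insert 4 (step 3): P = [1, 4] / [5];  Q = [1, 3] / [2]
  Insert 6 (step 4): P = [1, 4, 6] / [5];  Q = [1, 3, 4] / [2]
  Insert 8 (step 5): P = [1, 4, 6, 8] / [5];  Q = [1, 3, 4, 5] / [2]
  Insert 7 (step 6): P = [1, 4, 6, 7] / [5, 8];  Q = [1, 3, 4, 5] / [2, 6]
  Insert 3 (step 7): P = [1, 3, 6, 7] / [4, 8] / [5];  Q = [1, 3, 4, 5] / [2, 6] / [7]
  Insert 2 (step 8): P = [1, 2, 6, 7] / [3, 8] / [4] / [5];  Q = [1, 3, 4, 5] / [2, 6] / [7] / [8]
Final shape: (4, 2, 1, 1).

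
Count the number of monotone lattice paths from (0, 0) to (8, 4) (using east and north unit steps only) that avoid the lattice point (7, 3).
Number of paths = 255

Total paths from (0, 0) to (8, 4): C(12, 8) = 495. Paths through (7, 3): (paths (0, 0) → (7, 3)) × (paths (7, 3) → (8, 4)) = C(10, 7) · C(2, 1) = 120 · 2 = 240. Avoidance count = 495 − 240 = 255.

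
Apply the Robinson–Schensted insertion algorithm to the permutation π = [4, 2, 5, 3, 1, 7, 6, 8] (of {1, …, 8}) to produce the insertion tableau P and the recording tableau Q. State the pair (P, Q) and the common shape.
P = [1, 3, 6, 8] / [2, 5, 7] / [4];  Q = [1, 3, 6, 8] / [2, 4, 7] / [5];  common shape = (4, 3, 1)

Row-insert the values π_1, π_2, … into P one at a time, bumping the leftmost entry strictly greater than the inserted value down to the next row. The recording tableau Q records, in position (i, j), the step at which that cell was added to P.
  Insert 4 (step 1): P = [4];  Q = [1]
  Insert 2 (step 2): P = [2] / [4];  Q = [1] / [2]
  Insert 5 (step 3): P = [2, 5] / [4];  Q = [1, 3] / [2]
  Insert 3 (step 4): P = [2, 3] / [4, 5];  Q = [1, 3] / [2, 4]
  Insert 1 (step 5): P = [1, 3] / [2, 5] / [4];  Q = [1, 3] / [2, 4] / [5]
  Insert 7 (step 6): P = [1, 3, 7] / [2, 5] / [4];  Q = [1, 3, 6] / [2, 4] / [5]
  Insert 6 (step 7): P = [1, 3, 6] / [2, 5, 7] / [4];  Q = [1, 3, 6] / [2, 4, 7] / [5]
  Insert 8 (step 8): P = [1, 3, 6, 8] / [2, 5, 7] / [4];  Q = [1, 3, 6, 8] / [2, 4, 7] / [5]
Final shape: (4, 3, 1).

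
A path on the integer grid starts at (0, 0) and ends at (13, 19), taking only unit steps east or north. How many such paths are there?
Number of paths = 347373600

A monotone lattice path from (0, 0) to (13, 19) consists of 13 east steps and 19 north steps in some order, so it is determined by which 13 of the 32 steps are east. The count is C(32, 13) = 347373600.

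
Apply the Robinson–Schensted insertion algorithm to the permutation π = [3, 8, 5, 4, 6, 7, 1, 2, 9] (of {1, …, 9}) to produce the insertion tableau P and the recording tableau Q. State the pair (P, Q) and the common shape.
P = [1, 2, 6, 7, 9] / [3, 4] / [5] / [8];  Q = [1, 2, 5, 6, 9] / [3, 8] / [4] / [7];  common shape = (5, 2, 1, 1)

Row-insert the values π_1, π_2, … into P one at a time, bumping the leftmost entry strictly greater than the inserted value down to the next row. The recording tableau Q records, in position (i, j), the step at which that cell was added to P.
  Insert 3 (step 1): P = [3];  Q = [1]
  Insert 8 (step 2): P = [3, 8];  Q = [1, 2]
  Insert 5 (step 3): P = [3, 5] / [8];  Q = [1, 2] / [3]
  Insert 4 (step 4): P = [3, 4] / [5] / [8];  Q = [1, 2] / [3] / [4]
  Insert 6 (step 5): P = [3, 4, 6] / [5] / [8];  Q = [1, 2, 5] / [3] / [4]
  Insert 7 (step 6): P = [3, 4, 6, 7] / [5] / [8];  Q = [1, 2, 5, 6] / [3] / [4]
  Insert 1 (step 7): P = [1, 4, 6, 7] / [3] / [5] / [8];  Q = [1, 2, 5, 6] / [3] / [4] / [7]
  Insert 2 (step 8): P = [1, 2, 6, 7] / [3, 4] / [5] / [8];  Q = [1, 2, 5, 6] / [3, 8] / [4] / [7]
  Insert 9 (step 9): P = [1, 2, 6, 7, 9] / [3, 4] / [5] / [8];  Q = [1, 2, 5, 6, 9] / [3, 8] / [4] / [7]
Final shape: (5, 2, 1, 1).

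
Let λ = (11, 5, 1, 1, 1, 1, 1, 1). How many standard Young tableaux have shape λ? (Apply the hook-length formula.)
# SYT of shape (11, 5, 1, 1, 1, 1, 1, 1) = 57610280

Hook-length formula: f^λ = n! / Π hook(c), product over all cells c of the Young diagram. For λ = (11, 5, 1, 1, 1, 1, 1, 1), n = 22 boxes. Hook lengths by row (left-to-right, top-to-bottom): [18, 11, 10, 9, 8, 6, 5, 4, 3, 2, 1]; [11, 4, 3, 2, 1]; [6]; [5]; [4]; [3]; [2]; [1]. Product of hooks = 19510419456000. So f^λ = 22! / 19510419456000 = 1124000727777607680000 / 19510419456000 = 57610280.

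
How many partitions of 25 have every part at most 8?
p(25, parts ≤ 8) = 1090

Use the recurrence p(n, m) = p(n, m−1) + p(n−m, m): either the largest part is < m (count p(n, m−1)) or the largest part is exactly m (remove one copy of m, count p(n−m, m)). With p(0, ·) = 1 this gives p(25, parts ≤ 8) = 1090. (By conjugating Young diagrams, this also counts partitions of 25 into at most 8 parts.)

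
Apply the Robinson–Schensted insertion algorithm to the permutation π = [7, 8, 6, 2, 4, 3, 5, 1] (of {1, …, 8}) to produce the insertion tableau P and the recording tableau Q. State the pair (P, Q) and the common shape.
P = [1, 3, 5] / [2, 8] / [4] / [6] / [7];  Q = [1, 2, 7] / [3, 5] / [4] / [6] / [8];  common shape = (3, 2, 1, 1, 1)

Row-insert the values π_1, π_2, … into P one at a time, bumping the leftmost entry strictly greater than the inserted value down to the next row. The recording tableau Q records, in position (i, j), the step at which that cell was added to P.
  Insert 7 (step 1): P = [7];  Q = [1]
  Insert 8 (step 2): P = [7, 8];  Q = [1, 2]
  Insert 6 (step 3): P = [6, 8] / [7];  Q = [1, 2] / [3]
  Insert 2 (step 4): P = [2, 8] / [6] / [7];  Q = [1, 2] / [3] / [4]
  Insert 4 (step 5): P = [2, 4] / [6, 8] / [7];  Q = [1, 2] / [3, 5] / [4]
  Insert 3 (step 6): P = [2, 3] / [4, 8] / [6] / [7];  Q = [1, 2] / [3, 5] / [4] / [6]
  Insert 5 (step 7): P = [2, 3, 5] / [4, 8] / [6] / [7];  Q = [1, 2, 7] / [3, 5] / [4] / [6]
  Insert 1 (step 8): P = [1, 3, 5] / [2, 8] / [4] / [6] / [7];  Q = [1, 2, 7] / [3, 5] / [4] / [6] / [8]
Final shape: (3, 2, 1, 1, 1).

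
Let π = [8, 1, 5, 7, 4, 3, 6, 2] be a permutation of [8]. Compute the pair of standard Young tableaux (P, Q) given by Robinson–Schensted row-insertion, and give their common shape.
P = [1, 2, 6] / [3, 7] / [4] / [5] / [8];  Q = [1, 3, 4] / [2, 7] / [5] / [6] / [8];  common shape = (3, 2, 1, 1, 1)

Row-insert the values π_1, π_2, … into P one at a time, bumping the leftmost entry strictly greater than the inserted value down to the next row. The recording tableau Q records, in position (i, j), the step at which that cell was added to P.
  Insert 8 (step 1): P = [8];  Q = [1]
  Insert 1 (step 2): P = [1] / [8];  Q = [1] / [2]
  Insert 5 (step 3): P = [1, 5] / [8];  Q = [1, 3] / [2]
  Insert 7 (step 4): P = [1, 5, 7] / [8];  Q = [1, 3, 4] / [2]
  Insert 4 (step 5): P = [1, 4, 7] / [5] / [8];  Q = [1, 3, 4] / [2] / [5]
  Insert 3 (step 6): P = [1, 3, 7] / [4] / [5] / [8];  Q = [1, 3, 4] / [2] / [5] / [6]
  Insert 6 (step 7): P = [1, 3, 6] / [4, 7] / [5] / [8];  Q = [1, 3, 4] / [2, 7] / [5] / [6]
  Insert 2 (step 8): P = [1, 2, 6] / [3, 7] / [4] / [5] / [8];  Q = [1, 3, 4] / [2, 7] / [5] / [6] / [8]
Final shape: (3, 2, 1, 1, 1).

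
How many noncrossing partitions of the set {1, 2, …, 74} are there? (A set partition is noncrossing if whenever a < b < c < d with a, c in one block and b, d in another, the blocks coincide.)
C_74 = 311496878311103321137536291518809134027240

These noncrossing partitions are counted by the Catalan number C_n = (1/(n + 1)) · C(2n, n). For n = 74: C_74 = (1/75) · C(148, 74) = 23362265873332749085315221863910685052043000/75 = 311496878311103321137536291518809134027240.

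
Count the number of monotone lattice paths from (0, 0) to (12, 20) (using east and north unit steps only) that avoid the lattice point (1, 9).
Number of paths = 218738520

Total paths from (0, 0) to (12, 20): C(32, 12) = 225792840. Paths through (1, 9): (paths (0, 0) → (1, 9)) × (paths (1, 9) → (12, 20)) = C(10, 1) · C(22, 11) = 10 · 705432 = 7054320. Avoidance count = 225792840 − 7054320 = 218738520.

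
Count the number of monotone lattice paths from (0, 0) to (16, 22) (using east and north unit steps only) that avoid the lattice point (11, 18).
Number of paths = 17880715890

Total paths from (0, 0) to (16, 22): C(38, 16) = 22239974430. Paths through (11, 18): (paths (0, 0) → (11, 18)) × (paths (11, 18) → (16, 22)) = C(29, 11) · C(9, 5) = 34597290 · 126 = 4359258540. Avoidance count = 22239974430 − 4359258540 = 17880715890.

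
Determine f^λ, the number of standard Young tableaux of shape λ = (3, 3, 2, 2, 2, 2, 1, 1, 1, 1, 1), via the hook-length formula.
# SYT of shape (3, 3, 2, 2, 2, 2, 1, 1, 1, 1, 1) = 639540

Hook-length formula: f^λ = n! / Π hook(c), product over all cells c of the Young diagram. For λ = (3, 3, 2, 2, 2, 2, 1, 1, 1, 1, 1), n = 19 boxes. Hook lengths by row (left-to-right, top-to-bottom): [13, 7, 2]; [12, 6, 1]; [10, 4]; [9, 3]; [8, 2]; [7, 1]; [5]; [4]; [3]; [2]; [1]. Product of hooks = 190207180800. So f^λ = 19! / 190207180800 = 121645100408832000 / 190207180800 = 639540.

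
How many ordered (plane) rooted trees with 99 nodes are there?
C_98 = 57743358069601357782187700608042856334020731624756611000

These ordered rooted trees are counted by the Catalan number C_n = (1/(n + 1)) · C(2n, n). For n = 98: C_98 = (1/99) · C(196, 98) = 5716592448890534420436582360196242777068052430850904489000/99 = 57743358069601357782187700608042856334020731624756611000.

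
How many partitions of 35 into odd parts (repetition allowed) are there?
p_odd(35) = 585

Enumerate partitions using only odd parts via the recurrence o(n, m) = o(n, m−2) + o(n−m, m) over odd m, starting from the largest odd part ≤ n. This gives p_odd(35) = 585. (Euler's theorem: equals the count of distinct-part partitions.)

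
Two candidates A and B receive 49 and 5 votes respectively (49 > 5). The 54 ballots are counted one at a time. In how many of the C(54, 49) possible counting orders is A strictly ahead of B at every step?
Strict-lead orderings = 2576860

Total orderings of the 54 votes with 49 for A: C(54, 49) = 3162510. By the Bertrand ballot formula (Cycle Lemma / reflection principle), the number of orderings in which A is strictly ahead of B throughout is (p − q)/(p + q) · C(p + q, p) = (49 − 5)/(49 + 5) · 3162510 = 2576860.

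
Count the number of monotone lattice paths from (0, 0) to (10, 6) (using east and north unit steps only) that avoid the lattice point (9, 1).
Number of paths = 7948

Total paths from (0, 0) to (10, 6): C(16, 10) = 8008. Paths through (9, 1): (paths (0, 0) → (9, 1)) × (paths (9, 1) → (10, 6)) = C(10, 9) · C(6, 1) = 10 · 6 = 60. Avoidance count = 8008 − 60 = 7948.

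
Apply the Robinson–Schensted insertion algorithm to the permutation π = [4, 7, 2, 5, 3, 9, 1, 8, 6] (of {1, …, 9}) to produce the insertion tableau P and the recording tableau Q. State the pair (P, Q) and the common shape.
P = [1, 3, 6] / [2, 5, 8] / [4, 9] / [7];  Q = [1, 2, 6] / [3, 4, 8] / [5, 9] / [7];  common shape = (3, 3, 2, 1)

Row-insert the values π_1, π_2, … into P one at a time, bumping the leftmost entry strictly greater than the inserted value down to the next row. The recording tableau Q records, in position (i, j), the step at which that cell was added to P.
  Insert 4 (step 1): P = [4];  Q = [1]
  Insert 7 (step 2): P = [4, 7];  Q = [1, 2]
  Insert 2 (step 3): P = [2, 7] / [4];  Q = [1, 2] / [3]
  Insert 5 (step 4): P = [2, 5] / [4, 7];  Q = [1, 2] / [3, 4]
  Insert 3 (step 5): P = [2, 3] / [4, 5] / [7];  Q = [1, 2] / [3, 4] / [5]
  Insert 9 (step 6): P = [2, 3, 9] / [4, 5] / [7];  Q = [1, 2, 6] / [3, 4] / [5]
  Insert 1 (step 7): P = [1, 3, 9] / [2, 5] / [4] / [7];  Q = [1, 2, 6] / [3, 4] / [5] / [7]
  Insert 8 (step 8): P = [1, 3, 8] / [2, 5, 9] / [4] / [7];  Q = [1, 2, 6] / [3, 4, 8] / [5] / [7]
  Insert 6 (step 9): P = [1, 3, 6] / [2, 5, 8] / [4, 9] / [7];  Q = [1, 2, 6] / [3, 4, 8] / [5, 9] / [7]
Final shape: (3, 3, 2, 1).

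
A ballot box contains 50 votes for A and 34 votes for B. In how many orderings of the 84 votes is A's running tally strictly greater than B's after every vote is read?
Strict-lead orderings = 70304834838164197398192

Total orderings of the 84 votes with 50 for A: C(84, 50) = 369100382900362036340508. By the Bertrand ballot formula (Cycle Lemma / reflection principle), the number of orderings in which A is strictly ahead of B throughout is (p − q)/(p + q) · C(p + q, p) = (50 − 34)/(50 + 34) · 369100382900362036340508 = 70304834838164197398192.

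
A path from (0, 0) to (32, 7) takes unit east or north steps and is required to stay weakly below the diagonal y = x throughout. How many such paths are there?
Number of paths = 12118314

By the reflection principle (André's argument), the number of monotone paths to (32, 7) with n ≤ m that never go above y = x is C(39, 32) − C(39, 33) = 15380937 − 3262623 = 12118314.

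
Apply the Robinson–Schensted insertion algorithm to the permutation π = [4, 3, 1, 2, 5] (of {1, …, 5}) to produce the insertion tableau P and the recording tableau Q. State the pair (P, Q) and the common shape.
P = [1, 2, 5] / [3] / [4];  Q = [1, 4, 5] / [2] / [3];  common shape = (3, 1, 1)

Row-insert the values π_1, π_2, … into P one at a time, bumping the leftmost entry strictly greater than the inserted value down to the next row. The recording tableau Q records, in position (i, j), the step at which that cell was added to P.
  Insert 4 (step 1): P = [4];  Q = [1]
  Insert 3 (step 2): P = [3] / [4];  Q = [1] / [2]
  Insert 1 (step 3): P = [1] / [3] / [4];  Q = [1] / [2] / [3]
  Insert 2 (step 4): P = [1, 2] / [3] / [4];  Q = [1, 4] / [2] / [3]
  Insert 5 (step 5): P = [1, 2, 5] / [3] / [4];  Q = [1, 4, 5] / [2] / [3]
Final shape: (3, 1, 1).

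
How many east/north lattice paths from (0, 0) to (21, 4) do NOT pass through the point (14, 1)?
Number of paths = 10850

Total paths from (0, 0) to (21, 4): C(25, 21) = 12650. Paths through (14, 1): (paths (0, 0) → (14, 1)) × (paths (14, 1) → (21, 4)) = C(15, 14) · C(10, 7) = 15 · 120 = 1800. Avoidance count = 12650 − 1800 = 10850.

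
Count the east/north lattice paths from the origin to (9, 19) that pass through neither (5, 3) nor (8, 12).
Number of paths = 5726380

Inclusion–exclusion. Total paths: C(28, 9) = 6906900. Through P₁: C(8, 5)·C(20, 4) = 271320. Through P₂: C(20, 8)·C(8, 1) = 1007760. Since P₁ is strictly southwest of P₂, a monotone path through both must visit P₁ then P₂; paths through both = C(8, 5)·C(12, 3)·C(8, 1) = 98560. Avoid both = 6906900 − 271320 − 1007760 + 98560 = 5726380.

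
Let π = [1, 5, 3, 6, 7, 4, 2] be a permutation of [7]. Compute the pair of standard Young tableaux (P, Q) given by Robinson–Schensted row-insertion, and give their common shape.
P = [1, 2, 4, 7] / [3, 6] / [5];  Q = [1, 2, 4, 5] / [3, 6] / [7];  common shape = (4, 2, 1)

Row-insert the values π_1, π_2, … into P one at a time, bumping the leftmost entry strictly greater than the inserted value down to the next row. The recording tableau Q records, in position (i, j), the step at which that cell was added to P.
  Insert 1 (step 1): P = [1];  Q = [1]
  Insert 5 (step 2): P = [1, 5];  Q = [1, 2]
  Insert 3 (step 3): P = [1, 3] / [5];  Q = [1, 2] / [3]
  Insert 6 (step 4): P = [1, 3, 6] / [5];  Q = [1, 2, 4] / [3]
  Insert 7 (step 5): P = [1, 3, 6, 7] / [5];  Q = [1, 2, 4, 5] / [3]
  Insert 4 (step 6): P = [1, 3, 4, 7] / [5, 6];  Q = [1, 2, 4, 5] / [3, 6]
  Insert 2 (step 7): P = [1, 2, 4, 7] / [3, 6] / [5];  Q = [1, 2, 4, 5] / [3, 6] / [7]
Final shape: (4, 2, 1).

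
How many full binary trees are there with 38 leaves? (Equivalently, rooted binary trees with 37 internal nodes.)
C_37 = 45950804324621742364

These full binary trees are counted by the Catalan number C_n = (1/(n + 1)) · C(2n, n). For n = 37: C_37 = (1/38) · C(74, 37) = 1746130564335626209832/38 = 45950804324621742364.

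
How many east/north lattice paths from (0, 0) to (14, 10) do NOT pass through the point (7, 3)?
Number of paths = 1549416

Total paths from (0, 0) to (14, 10): C(24, 14) = 1961256. Paths through (7, 3): (paths (0, 0) → (7, 3)) × (paths (7, 3) → (14, 10)) = C(10, 7) · C(14, 7) = 120 · 3432 = 411840. Avoidance count = 1961256 − 411840 = 1549416.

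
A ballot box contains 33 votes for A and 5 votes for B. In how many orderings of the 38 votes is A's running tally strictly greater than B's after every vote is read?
Strict-lead orderings = 369852

Total orderings of the 38 votes with 33 for A: C(38, 33) = 501942. By the Bertrand ballot formula (Cycle Lemma / reflection principle), the number of orderings in which A is strictly ahead of B throughout is (p − q)/(p + q) · C(p + q, p) = (33 − 5)/(33 + 5) · 501942 = 369852.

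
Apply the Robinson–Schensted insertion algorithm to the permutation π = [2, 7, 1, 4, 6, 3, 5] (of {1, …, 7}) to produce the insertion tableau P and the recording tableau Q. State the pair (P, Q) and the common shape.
P = [1, 3, 5] / [2, 4, 6] / [7];  Q = [1, 2, 5] / [3, 4, 7] / [6];  common shape = (3, 3, 1)

Row-insert the values π_1, π_2, … into P one at a time, bumping the leftmost entry strictly greater than the inserted value down to the next row. The recording tableau Q records, in position (i, j), the step at which that cell was added to P.
  Insert 2 (step 1): P = [2];  Q = [1]
  Insert 7 (step 2): P = [2, 7];  Q = [1, 2]
  Insert 1 (step 3): P = [1, 7] / [2];  Q = [1, 2] / [3]
  Insert 4 (step 4): P = [1, 4] / [2, 7];  Q = [1, 2] / [3, 4]
  Insert 6 (step 5): P = [1, 4, 6] / [2, 7];  Q = [1, 2, 5] / [3, 4]
  Insert 3 (step 6): P = [1, 3, 6] / [2, 4] / [7];  Q = [1, 2, 5] / [3, 4] / [6]
  Insert 5 (step 7): P = [1, 3, 5] / [2, 4, 6] / [7];  Q = [1, 2, 5] / [3, 4, 7] / [6]
Final shape: (3, 3, 1).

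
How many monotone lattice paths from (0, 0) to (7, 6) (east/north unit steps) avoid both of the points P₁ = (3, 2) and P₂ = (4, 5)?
Number of paths = 672

Inclusion–exclusion. Total paths: C(13, 7) = 1716. Through P₁: C(5, 3)·C(8, 4) = 700. Through P₂: C(9, 4)·C(4, 3) = 504. Since P₁ is strictly southwest of P₂, a monotone path through both must visit P₁ then P₂; paths through both = C(5, 3)·C(4, 1)·C(4, 3) = 160. Avoid both = 1716 − 700 − 504 + 160 = 672.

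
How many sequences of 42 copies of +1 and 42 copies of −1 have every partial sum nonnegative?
C_42 = 39044429911904443959240

These ballot sequences are counted by the Catalan number C_n = (1/(n + 1)) · C(2n, n). For n = 42: C_42 = (1/43) · C(84, 42) = 1678910486211891090247320/43 = 39044429911904443959240.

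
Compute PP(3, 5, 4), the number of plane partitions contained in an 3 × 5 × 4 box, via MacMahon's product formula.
PP(3, 5, 4) = 116424

Evaluate the triple product over i = 1..3, j = 1..5, k = 1..4. The factors are (2/1) · (3/2) · (4/3) · (5/4) · (3/2) · (4/3) · (5/4) · (6/5) · … (60 factors total). The numerators and denominators telescope so the product is an integer; carrying out the multiplication exactly gives PP(3, 5, 4) = 116424.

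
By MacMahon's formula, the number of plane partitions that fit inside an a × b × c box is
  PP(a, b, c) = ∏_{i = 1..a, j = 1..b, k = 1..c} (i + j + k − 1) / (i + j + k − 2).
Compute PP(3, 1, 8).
PP(3, 1, 8) = 165

Evaluate the triple product over i = 1..3, j = 1..1, k = 1..8. The factors are (2/1) · (3/2) · (4/3) · (5/4) · (6/5) · (7/6) · (8/7) · (9/8) · … (24 factors total). The numerators and denominators telescope so the product is an integer; carrying out the multiplication exactly gives PP(3, 1, 8) = 165.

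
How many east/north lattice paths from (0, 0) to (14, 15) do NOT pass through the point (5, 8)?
Number of paths = 62835480

Total paths from (0, 0) to (14, 15): C(29, 14) = 77558760. Paths through (5, 8): (paths (0, 0) → (5, 8)) × (paths (5, 8) → (14, 15)) = C(13, 5) · C(16, 9) = 1287 · 11440 = 14723280. Avoidance count = 77558760 − 14723280 = 62835480.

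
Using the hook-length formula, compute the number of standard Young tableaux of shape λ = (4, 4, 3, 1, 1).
# SYT of shape (4, 4, 3, 1, 1) = 11583

Hook-length formula: f^λ = n! / Π hook(c), product over all cells c of the Young diagram. For λ = (4, 4, 3, 1, 1), n = 13 boxes. Hook lengths by row (left-to-right, top-to-bottom): [8, 5, 4, 2]; [7, 4, 3, 1]; [5, 2, 1]; [2]; [1]. Product of hooks = 537600. So f^λ = 13! / 537600 = 6227020800 / 537600 = 11583.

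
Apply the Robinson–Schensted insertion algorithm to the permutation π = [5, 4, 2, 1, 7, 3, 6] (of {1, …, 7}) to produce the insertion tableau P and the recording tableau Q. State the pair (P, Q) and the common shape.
P = [1, 3, 6] / [2, 7] / [4] / [5];  Q = [1, 5, 7] / [2, 6] / [3] / [4];  common shape = (3, 2, 1, 1)

Row-insert the values π_1, π_2, … into P one at a time, bumping the leftmost entry strictly greater than the inserted value down to the next row. The recording tableau Q records, in position (i, j), the step at which that cell was added to P.
  Insert 5 (step 1): P = [5];  Q = [1]
  Insert 4 (step 2): P = [4] / [5];  Q = [1] / [2]
  Insert 2 (step 3): P = [2] / [4] / [5];  Q = [1] / [2] / [3]
  Insert 1 (step 4): P = [1] / [2] / [4] / [5];  Q = [1] / [2] / [3] / [4]
  Insert 7 (step 5): P = [1, 7] / [2] / [4] / [5];  Q = [1, 5] / [2] / [3] / [4]
  Insert 3 (step 6): P = [1, 3] / [2, 7] / [4] / [5];  Q = [1, 5] / [2, 6] / [3] / [4]
  Insert 6 (step 7): P = [1, 3, 6] / [2, 7] / [4] / [5];  Q = [1, 5, 7] / [2, 6] / [3] / [4]
Final shape: (3, 2, 1, 1).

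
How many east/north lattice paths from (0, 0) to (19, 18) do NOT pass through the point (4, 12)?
Number of paths = 17573871420

Total paths from (0, 0) to (19, 18): C(37, 19) = 17672631900. Paths through (4, 12): (paths (0, 0) → (4, 12)) × (paths (4, 12) → (19, 18)) = C(16, 4) · C(21, 15) = 1820 · 54264 = 98760480. Avoidance count = 17672631900 − 98760480 = 17573871420.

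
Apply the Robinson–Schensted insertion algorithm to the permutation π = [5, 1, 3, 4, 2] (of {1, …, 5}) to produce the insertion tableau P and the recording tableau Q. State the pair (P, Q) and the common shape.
P = [1, 2, 4] / [3] / [5];  Q = [1, 3, 4] / [2] / [5];  common shape = (3, 1, 1)

Row-insert the values π_1, π_2, … into P one at a time, bumping the leftmost entry strictly greater than the inserted value down to the next row. The recording tableau Q records, in position (i, j), the step at which that cell was added to P.
  Insert 5 (step 1): P = [5];  Q = [1]
  Insert 1 (step 2): P = [1] / [5];  Q = [1] / [2]
  Insert 3 (step 3): P = [1, 3] / [5];  Q = [1, 3] / [2]
  Insert 4 (step 4): P = [1, 3, 4] / [5];  Q = [1, 3, 4] / [2]
  Insert 2 (step 5): P = [1, 2, 4] / [3] / [5];  Q = [1, 3, 4] / [2] / [5]
Final shape: (3, 1, 1).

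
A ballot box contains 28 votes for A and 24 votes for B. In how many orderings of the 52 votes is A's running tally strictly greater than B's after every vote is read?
Strict-lead orderings = 32798844771700

Total orderings of the 52 votes with 28 for A: C(52, 28) = 426384982032100. By the Bertrand ballot formula (Cycle Lemma / reflection principle), the number of orderings in which A is strictly ahead of B throughout is (p − q)/(p + q) · C(p + q, p) = (28 − 24)/(28 + 24) · 426384982032100 = 32798844771700.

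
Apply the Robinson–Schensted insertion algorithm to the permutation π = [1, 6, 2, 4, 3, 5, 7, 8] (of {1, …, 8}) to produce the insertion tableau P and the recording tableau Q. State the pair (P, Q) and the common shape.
P = [1, 2, 3, 5, 7, 8] / [4] / [6];  Q = [1, 2, 4, 6, 7, 8] / [3] / [5];  common shape = (6, 1, 1)

Row-insert the values π_1, π_2, … into P one at a time, bumping the leftmost entry strictly greater than the inserted value down to the next row. The recording tableau Q records, in position (i, j), the step at which that cell was added to P.
  Insert 1 (step 1): P = [1];  Q = [1]
  Insert 6 (step 2): P = [1, 6];  Q = [1, 2]
  Insert 2 (step 3): P = [1, 2] / [6];  Q = [1, 2] / [3]
  Insert 4 (step 4): P = [1, 2, 4] / [6];  Q = [1, 2, 4] / [3]
  Insert 3 (step 5): P = [1, 2, 3] / [4] / [6];  Q = [1, 2, 4] / [3] / [5]
  Insert 5 (step 6): P = [1, 2, 3, 5] / [4] / [6];  Q = [1, 2, 4, 6] / [3] / [5]
  Insert 7 (step 7): P = [1, 2, 3, 5, 7] / [4] / [6];  Q = [1, 2, 4, 6, 7] / [3] / [5]
  Insert 8 (step 8): P = [1, 2, 3, 5, 7, 8] / [4] / [6];  Q = [1, 2, 4, 6, 7, 8] / [3] / [5]
Final shape: (6, 1, 1).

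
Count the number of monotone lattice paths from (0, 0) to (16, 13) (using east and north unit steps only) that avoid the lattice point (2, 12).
Number of paths = 67862550

Total paths from (0, 0) to (16, 13): C(29, 16) = 67863915. Paths through (2, 12): (paths (0, 0) → (2, 12)) × (paths (2, 12) → (16, 13)) = C(14, 2) · C(15, 14) = 91 · 15 = 1365. Avoidance count = 67863915 − 1365 = 67862550.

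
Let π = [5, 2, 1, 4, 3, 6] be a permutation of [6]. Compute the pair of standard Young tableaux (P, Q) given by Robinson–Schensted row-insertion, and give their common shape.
P = [1, 3, 6] / [2, 4] / [5];  Q = [1, 4, 6] / [2, 5] / [3];  common shape = (3, 2, 1)

Row-insert the values π_1, π_2, … into P one at a time, bumping the leftmost entry strictly greater than the inserted value down to the next row. The recording tableau Q records, in position (i, j), the step at which that cell was added to P.
  Insert 5 (step 1): P = [5];  Q = [1]
  Insert 2 (step 2): P = [2] / [5];  Q = [1] / [2]
  Insert 1 (step 3): P = [1] / [2] / [5];  Q = [1] / [2] / [3]
  Insert 4 (step 4): P = [1, 4] / [2] / [5];  Q = [1, 4] / [2] / [3]
  Insert 3 (step 5): P = [1, 3] / [2, 4] / [5];  Q = [1, 4] / [2, 5] / [3]
  Insert 6 (step 6): P = [1, 3, 6] / [2, 4] / [5];  Q = [1, 4, 6] / [2, 5] / [3]
Final shape: (3, 2, 1).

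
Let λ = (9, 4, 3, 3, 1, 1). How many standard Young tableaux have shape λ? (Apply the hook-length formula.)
# SYT of shape (9, 4, 3, 3, 1, 1) = 342839952

Hook-length formula: f^λ = n! / Π hook(c), product over all cells c of the Young diagram. For λ = (9, 4, 3, 3, 1, 1), n = 21 boxes. Hook lengths by row (left-to-right, top-to-bottom): [14, 11, 10, 7, 5, 4, 3, 2, 1]; [8, 5, 4, 1]; [6, 3, 2]; [5, 2, 1]; [2]; [1]. Product of hooks = 149022720000. So f^λ = 21! / 149022720000 = 51090942171709440000 / 149022720000 = 342839952.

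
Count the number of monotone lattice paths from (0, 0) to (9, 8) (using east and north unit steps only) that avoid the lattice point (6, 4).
Number of paths = 16960

Total paths from (0, 0) to (9, 8): C(17, 9) = 24310. Paths through (6, 4): (paths (0, 0) → (6, 4)) × (paths (6, 4) → (9, 8)) = C(10, 6) · C(7, 3) = 210 · 35 = 7350. Avoidance count = 24310 − 7350 = 16960.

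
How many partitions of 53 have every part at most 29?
p(53, parts ≤ 29) = 324168

Use the recurrence p(n, m) = p(n, m−1) + p(n−m, m): either the largest part is < m (count p(n, m−1)) or the largest part is exactly m (remove one copy of m, count p(n−m, m)). With p(0, ·) = 1 this gives p(53, parts ≤ 29) = 324168. (By conjugating Young diagrams, this also counts partitions of 53 into at most 29 parts.)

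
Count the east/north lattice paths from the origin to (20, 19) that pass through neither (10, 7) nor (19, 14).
Number of paths = 52769348522

Inclusion–exclusion. Total paths: C(39, 20) = 68923264410. Through P₁: C(17, 10)·C(22, 10) = 12575971408. Through P₂: C(33, 19)·C(6, 1) = 4912855200. Since P₁ is strictly southwest of P₂, a monotone path through both must visit P₁ then P₂; paths through both = C(17, 10)·C(16, 9)·C(6, 1) = 1334910720. Avoid both = 68923264410 − 12575971408 − 4912855200 + 1334910720 = 52769348522.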